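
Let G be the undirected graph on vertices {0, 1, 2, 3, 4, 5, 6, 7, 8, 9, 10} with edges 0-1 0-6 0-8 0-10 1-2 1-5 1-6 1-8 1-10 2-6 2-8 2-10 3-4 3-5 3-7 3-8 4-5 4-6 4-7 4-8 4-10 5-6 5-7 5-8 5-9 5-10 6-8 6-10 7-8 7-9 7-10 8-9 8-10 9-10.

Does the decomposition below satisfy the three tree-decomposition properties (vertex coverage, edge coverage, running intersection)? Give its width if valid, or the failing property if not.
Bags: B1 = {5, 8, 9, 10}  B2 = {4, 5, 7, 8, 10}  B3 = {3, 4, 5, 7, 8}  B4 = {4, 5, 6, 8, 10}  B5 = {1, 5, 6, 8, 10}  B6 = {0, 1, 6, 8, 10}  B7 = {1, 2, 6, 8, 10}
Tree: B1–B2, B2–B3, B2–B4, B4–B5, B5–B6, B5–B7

A tree decomposition must satisfy three properties: every vertex lies in some bag; for every edge, both endpoints lie together in some bag; and for every vertex, the bags containing it form a connected subtree. Here edge (7,9) lies in no bag, so the decomposition is invalid.

No — edge (7,9) lies in no bag.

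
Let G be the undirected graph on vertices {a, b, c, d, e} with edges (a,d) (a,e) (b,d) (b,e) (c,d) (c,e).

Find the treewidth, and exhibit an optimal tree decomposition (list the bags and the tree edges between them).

The largest bag has 3 vertices, giving width 2; this decomposition certifies tw(G) ≤ 2. For the lower bound, G contains the cycle b–e–a–d–b, so G is not a forest; only forests have treewidth ≤ 1, hence tw(G) ≥ 2. The upper and lower bounds meet at 2, so that is the treewidth.

Treewidth 2.
One optimal decomposition is:
Bags: B1 = {b, d, e}  B2 = {a, d, e}  B3 = {c, d, e}
Tree: B1–B2, B2–B3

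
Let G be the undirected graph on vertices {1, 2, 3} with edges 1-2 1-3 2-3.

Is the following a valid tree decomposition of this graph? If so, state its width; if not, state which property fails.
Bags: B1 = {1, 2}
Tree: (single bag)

A tree decomposition must satisfy three properties: every vertex lies in some bag; for every edge, both endpoints lie together in some bag; and for every vertex, the bags containing it form a connected subtree. Here vertex 3 appears in no bag, so the decomposition is invalid.

No — vertex 3 appears in no bag.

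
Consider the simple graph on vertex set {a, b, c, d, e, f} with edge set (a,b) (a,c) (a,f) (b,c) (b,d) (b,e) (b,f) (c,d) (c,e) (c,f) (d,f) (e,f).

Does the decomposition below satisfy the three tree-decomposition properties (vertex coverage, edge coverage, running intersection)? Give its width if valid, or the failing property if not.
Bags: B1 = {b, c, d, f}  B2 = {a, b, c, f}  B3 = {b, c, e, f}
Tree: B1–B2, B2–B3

Checking the three conditions: (i) the bags cover all of {a, b, c, d, e, f}; (ii) for each edge, some bag contains both endpoints; (iii) the bags containing any fixed vertex form a subtree. All hold, so the decomposition is valid with width 4 − 1 = 3.

Yes; width 3.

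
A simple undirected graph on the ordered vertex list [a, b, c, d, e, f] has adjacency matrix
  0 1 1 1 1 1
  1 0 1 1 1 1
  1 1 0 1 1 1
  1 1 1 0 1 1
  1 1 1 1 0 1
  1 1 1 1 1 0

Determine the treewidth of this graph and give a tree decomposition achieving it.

With just one bag of size 6, the width is 6 − 1 = 5, so tw(G) ≤ 5. On the other hand G contains the 6-clique {a, b, c, d, e, f}. A clique must lie in a single bag of any decomposition, so no decomposition can have width below 5. Hence tw(G) = 5 exactly.

Treewidth 5.
Bags: B1 = {a, b, c, d, e, f}
Tree: (single bag)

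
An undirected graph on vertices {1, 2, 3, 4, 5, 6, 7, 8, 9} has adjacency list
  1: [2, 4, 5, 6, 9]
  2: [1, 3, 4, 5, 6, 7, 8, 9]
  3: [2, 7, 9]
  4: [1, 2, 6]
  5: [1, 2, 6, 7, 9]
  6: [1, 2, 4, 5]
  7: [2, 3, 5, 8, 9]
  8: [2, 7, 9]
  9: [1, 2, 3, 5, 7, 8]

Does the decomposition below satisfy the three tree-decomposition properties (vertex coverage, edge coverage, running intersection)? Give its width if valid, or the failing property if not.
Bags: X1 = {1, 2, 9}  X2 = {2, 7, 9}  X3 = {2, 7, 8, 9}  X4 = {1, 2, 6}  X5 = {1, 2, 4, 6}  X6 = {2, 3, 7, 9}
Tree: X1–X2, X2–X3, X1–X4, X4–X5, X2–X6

No — vertex 5 appears in no bag.

A tree decomposition must satisfy three properties: every vertex lies in some bag; for every edge, both endpoints lie together in some bag; and for every vertex, the bags containing it form a connected subtree. Here vertex 5 appears in no bag, so the decomposition is invalid.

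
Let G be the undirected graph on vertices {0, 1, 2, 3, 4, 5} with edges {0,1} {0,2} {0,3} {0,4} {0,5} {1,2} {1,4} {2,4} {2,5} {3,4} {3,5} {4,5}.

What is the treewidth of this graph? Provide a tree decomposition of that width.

Treewidth 3.
One optimal decomposition is:
Bags: B1 = {0, 2, 4, 5}  B2 = {0, 3, 4, 5}  B3 = {0, 1, 2, 4}
Tree: B1–B2, B1–B3

The largest bag has 4 vertices, giving width 3; this decomposition certifies tw(G) ≤ 3. Conversely, {0, 1, 2, 4} is a clique of size 4, and the vertices of any clique must share a bag in every tree decomposition; so some bag has ≥ 4 vertices and tw(G) ≥ 3. Hence tw(G) = 3 exactly.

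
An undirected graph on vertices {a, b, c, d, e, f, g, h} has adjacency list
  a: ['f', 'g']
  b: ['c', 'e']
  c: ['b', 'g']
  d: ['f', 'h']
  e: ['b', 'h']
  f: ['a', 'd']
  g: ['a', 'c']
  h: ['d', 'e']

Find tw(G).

2

A width-2 tree decomposition is:
Bags: B1 = {b, e, h}  B2 = {b, d, h}  B3 = {b, d, f}  B4 = {a, b, f}  B5 = {a, b, g}  B6 = {b, c, g}
Tree: B1–B2, B2–B3, B3–B4, B4–B5, B5–B6
Each bag holds 3 vertices, so the decomposition has width 2, which upper-bounds the treewidth. Since b–e–h–d–f–a–g–c–b is a cycle in G, G is not acyclic. Forests are exactly the graphs of treewidth ≤ 1, so tw(G) ≥ 2. Hence tw(G) = 2 exactly.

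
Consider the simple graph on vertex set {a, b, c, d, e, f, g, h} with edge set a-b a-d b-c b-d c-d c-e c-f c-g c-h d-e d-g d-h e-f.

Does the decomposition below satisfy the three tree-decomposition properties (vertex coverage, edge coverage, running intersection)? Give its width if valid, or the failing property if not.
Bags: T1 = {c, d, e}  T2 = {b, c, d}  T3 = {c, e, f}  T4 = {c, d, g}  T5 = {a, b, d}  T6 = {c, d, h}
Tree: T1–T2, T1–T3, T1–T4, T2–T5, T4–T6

Yes; width 2.

Every vertex of G appears in some bag (union = {a, b, c, d, e, f, g, h}); every edge is covered by a bag; and for each vertex v the set of bags containing v is connected in the bag tree. The decomposition is therefore valid. The largest bag has 3 vertices, so the width is 2.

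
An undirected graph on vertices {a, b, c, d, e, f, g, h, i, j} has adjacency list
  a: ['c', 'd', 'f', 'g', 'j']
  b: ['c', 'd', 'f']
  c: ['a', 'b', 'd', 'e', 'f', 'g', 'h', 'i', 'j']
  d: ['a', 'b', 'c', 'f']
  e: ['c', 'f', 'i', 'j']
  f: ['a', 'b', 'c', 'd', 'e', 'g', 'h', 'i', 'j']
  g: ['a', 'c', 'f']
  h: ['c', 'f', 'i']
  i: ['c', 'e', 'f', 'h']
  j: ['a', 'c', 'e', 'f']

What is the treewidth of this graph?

3

A width-3 tree decomposition is:
Bags: B1 = {c, e, f, j}  B2 = {c, e, f, i}  B3 = {a, c, f, j}  B4 = {a, c, d, f}  B5 = {b, c, d, f}  B6 = {a, c, f, g}  B7 = {c, f, h, i}
Tree: B1–B2, B1–B3, B3–B4, B4–B5, B3–B6, B2–B7
The largest bag has 4 vertices, giving width 3; this decomposition certifies tw(G) ≤ 3. On the other hand G contains the 4-clique {c, f, h, i}. A clique must lie in a single bag of any decomposition, so no decomposition can have width below 3. Hence tw(G) = 3 exactly.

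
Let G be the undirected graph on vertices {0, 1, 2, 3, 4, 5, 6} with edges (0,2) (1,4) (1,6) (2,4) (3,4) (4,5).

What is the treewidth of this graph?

1

A width-1 tree decomposition is:
Bags: B1 = {1, 4}  B2 = {2, 4}  B3 = {3, 4}  B4 = {0, 2}  B5 = {1, 6}  B6 = {4, 5}
Tree: B1–B2, B2–B3, B2–B4, B1–B5, B3–B6
Each bag holds 2 vertices, so the decomposition has width 1, which upper-bounds the treewidth. Since G has at least one edge (e.g. 1–4), it is not an edgeless graph, so tw(G) ≥ 1. Hence tw(G) = 1 exactly.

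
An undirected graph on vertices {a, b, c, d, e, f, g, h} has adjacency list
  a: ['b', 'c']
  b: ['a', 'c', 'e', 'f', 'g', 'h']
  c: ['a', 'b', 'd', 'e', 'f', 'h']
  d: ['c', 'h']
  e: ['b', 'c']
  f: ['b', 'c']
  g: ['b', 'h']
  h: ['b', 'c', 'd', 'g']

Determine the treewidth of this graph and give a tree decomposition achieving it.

Each bag holds 3 vertices, so the decomposition has width 2, which upper-bounds the treewidth. For the lower bound, the 3 vertices {c, d, h} are pairwise adjacent, and any tree decomposition puts a clique entirely inside one bag — forcing width ≥ 2. Hence tw(G) = 2 exactly.

Treewidth 2.
Bags: B1 = {b, c, e}  B2 = {b, c, f}  B3 = {a, b, c}  B4 = {b, c, h}  B5 = {c, d, h}  B6 = {b, g, h}
Tree: B1–B2, B2–B3, B3–B4, B4–B5, B4–B6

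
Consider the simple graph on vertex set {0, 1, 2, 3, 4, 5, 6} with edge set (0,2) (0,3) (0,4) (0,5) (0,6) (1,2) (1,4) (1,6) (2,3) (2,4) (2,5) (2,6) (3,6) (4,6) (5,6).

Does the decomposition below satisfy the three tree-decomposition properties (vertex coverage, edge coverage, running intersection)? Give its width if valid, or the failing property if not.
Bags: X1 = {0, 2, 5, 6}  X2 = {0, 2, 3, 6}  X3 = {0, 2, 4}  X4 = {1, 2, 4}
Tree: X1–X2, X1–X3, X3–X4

No — edge (6,4) lies in no bag.

A tree decomposition must satisfy three properties: every vertex lies in some bag; for every edge, both endpoints lie together in some bag; and for every vertex, the bags containing it form a connected subtree. Here edge (6,4) lies in no bag, so the decomposition is invalid.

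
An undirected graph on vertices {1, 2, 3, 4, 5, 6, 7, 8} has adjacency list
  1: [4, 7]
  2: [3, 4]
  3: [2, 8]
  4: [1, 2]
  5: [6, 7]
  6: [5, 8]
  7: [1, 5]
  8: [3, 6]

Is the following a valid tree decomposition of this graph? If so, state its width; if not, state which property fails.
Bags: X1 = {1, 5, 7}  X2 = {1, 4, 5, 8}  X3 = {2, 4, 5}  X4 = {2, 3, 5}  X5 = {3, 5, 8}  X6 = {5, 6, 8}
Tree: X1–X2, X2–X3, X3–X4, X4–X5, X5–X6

No — bags containing vertex 8 are not connected in the tree.

A tree decomposition must satisfy three properties: every vertex lies in some bag; for every edge, both endpoints lie together in some bag; and for every vertex, the bags containing it form a connected subtree. Here bags containing vertex 8 are not connected in the tree, so the decomposition is invalid.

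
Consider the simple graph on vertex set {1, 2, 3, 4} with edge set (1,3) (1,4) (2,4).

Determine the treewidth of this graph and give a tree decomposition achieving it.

Each bag holds 2 vertices, so the decomposition has width 1, which upper-bounds the treewidth. G has an edge, so its treewidth is at least 1. Combining the bounds, tw(G) = 1.

Treewidth 1.
One such decomposition:
Bags: B1 = {2, 4}  B2 = {1, 4}  B3 = {1, 3}
Tree: B1–B2, B2–B3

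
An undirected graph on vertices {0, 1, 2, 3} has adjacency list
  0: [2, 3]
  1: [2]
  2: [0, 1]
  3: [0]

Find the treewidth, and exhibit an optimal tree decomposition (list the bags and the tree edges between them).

Treewidth 1.
Bags: B1 = {1, 2}  B2 = {0, 2}  B3 = {0, 3}
Tree: B1–B2, B2–B3

Each bag holds 2 vertices, so the decomposition has width 1, which upper-bounds the treewidth. G has an edge, so its treewidth is at least 1. The upper and lower bounds meet at 1, so that is the treewidth.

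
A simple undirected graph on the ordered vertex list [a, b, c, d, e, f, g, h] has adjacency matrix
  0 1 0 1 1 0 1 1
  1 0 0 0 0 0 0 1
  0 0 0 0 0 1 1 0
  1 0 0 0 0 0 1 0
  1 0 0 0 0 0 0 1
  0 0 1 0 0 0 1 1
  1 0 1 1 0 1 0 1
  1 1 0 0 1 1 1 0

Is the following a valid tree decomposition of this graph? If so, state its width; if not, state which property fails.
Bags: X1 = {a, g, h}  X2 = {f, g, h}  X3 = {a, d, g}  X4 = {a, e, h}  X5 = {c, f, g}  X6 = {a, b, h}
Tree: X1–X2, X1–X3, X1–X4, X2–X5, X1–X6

Vertex coverage: the bags together contain {a, b, c, d, e, f, g, h}, the full vertex set. Edge coverage: each edge of G has both endpoints in at least one bag. Running intersection: for every vertex, the bags containing it form a connected subtree. All three properties hold, so this is a valid tree decomposition of width max|bag| − 1 = 2, and hence tw(G) ≤ 2.

Yes; width 2.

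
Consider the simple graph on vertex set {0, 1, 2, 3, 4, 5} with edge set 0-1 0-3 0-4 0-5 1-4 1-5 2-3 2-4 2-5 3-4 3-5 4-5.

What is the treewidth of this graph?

3

A width-3 tree decomposition is:
Bags: B1 = {2, 3, 4, 5}  B2 = {0, 3, 4, 5}  B3 = {0, 1, 4, 5}
Tree: B1–B2, B2–B3
Each bag holds 4 vertices, so the decomposition has width 3, which upper-bounds the treewidth. For the lower bound, the 4 vertices {0, 1, 4, 5} are pairwise adjacent, and any tree decomposition puts a clique entirely inside one bag — forcing width ≥ 3. Therefore the treewidth is 3.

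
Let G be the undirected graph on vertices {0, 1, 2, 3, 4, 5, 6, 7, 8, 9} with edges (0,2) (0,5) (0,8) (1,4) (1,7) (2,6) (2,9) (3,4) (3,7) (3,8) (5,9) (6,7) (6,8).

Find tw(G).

A width-2 tree decomposition is:
Bags: B1 = {2, 5, 9}  B2 = {0, 2, 5}  B3 = {0, 2, 6}  B4 = {0, 6, 8}  B5 = {6, 7, 8}  B6 = {3, 7, 8}  B7 = {1, 3, 7}  B8 = {1, 3, 4}
Tree: B1–B2, B2–B3, B3–B4, B4–B5, B5–B6, B6–B7, B7–B8
Each bag holds 3 vertices, so the decomposition has width 2, which upper-bounds the treewidth. For the lower bound, G contains the cycle 9–5–0–2–9, so G is not a forest; only forests have treewidth ≤ 1, hence tw(G) ≥ 2. Combining the bounds, tw(G) = 2.

2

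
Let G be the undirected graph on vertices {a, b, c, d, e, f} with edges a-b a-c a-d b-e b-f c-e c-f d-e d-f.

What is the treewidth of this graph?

A width-3 tree decomposition is:
Bags: B1 = {a, c, e, f}  B2 = {a, d, e, f}  B3 = {a, b, e, f}
Tree: B1–B2, B2–B3
Each bag holds 4 vertices, so the decomposition has width 3, which upper-bounds the treewidth. For the lower bound: the 4 vertex sets {c,e}, {a,d}, {f}, {b} are disjoint, each induces a connected subgraph, and every pair is joined by at least one edge of G. Contracting each set to a single vertex therefore yields K_{4} as a minor, and since treewidth is minor-monotone, tw(G) ≥ tw(K_{4}) = 3. Hence tw(G) = 3 exactly.

3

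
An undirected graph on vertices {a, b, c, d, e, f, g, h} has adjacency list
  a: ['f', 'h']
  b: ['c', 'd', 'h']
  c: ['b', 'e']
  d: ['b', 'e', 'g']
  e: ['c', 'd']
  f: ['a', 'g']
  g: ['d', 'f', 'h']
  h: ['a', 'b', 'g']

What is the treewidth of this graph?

2

A width-2 tree decomposition is:
Bags: B1 = {c, d, e}  B2 = {b, c, d}  B3 = {b, d, g}  B4 = {b, g, h}  B5 = {f, g, h}  B6 = {a, f, h}
Tree: B1–B2, B2–B3, B3–B4, B4–B5, B5–B6
Each bag holds 3 vertices, so the decomposition has width 2, which upper-bounds the treewidth. For the lower bound, G contains the cycle e–c–b–d–e, so G is not a forest; only forests have treewidth ≤ 1, hence tw(G) ≥ 2. Combining the bounds, tw(G) = 2.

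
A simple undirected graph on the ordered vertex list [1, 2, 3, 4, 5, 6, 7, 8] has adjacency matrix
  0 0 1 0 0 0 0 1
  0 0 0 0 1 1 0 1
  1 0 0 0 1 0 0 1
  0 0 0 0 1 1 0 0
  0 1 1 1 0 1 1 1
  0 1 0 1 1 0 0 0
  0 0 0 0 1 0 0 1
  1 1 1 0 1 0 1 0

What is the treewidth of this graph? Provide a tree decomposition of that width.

Treewidth 2.
One such decomposition:
Bags: B1 = {3, 5, 8}  B2 = {1, 3, 8}  B3 = {2, 5, 8}  B4 = {2, 5, 6}  B5 = {4, 5, 6}  B6 = {5, 7, 8}
Tree: B1–B2, B1–B3, B3–B4, B4–B5, B1–B6

Each bag holds 3 vertices, so the decomposition has width 2, which upper-bounds the treewidth. For the lower bound, the 3 vertices {1, 3, 8} are pairwise adjacent, and any tree decomposition puts a clique entirely inside one bag — forcing width ≥ 2. Therefore the treewidth is 2.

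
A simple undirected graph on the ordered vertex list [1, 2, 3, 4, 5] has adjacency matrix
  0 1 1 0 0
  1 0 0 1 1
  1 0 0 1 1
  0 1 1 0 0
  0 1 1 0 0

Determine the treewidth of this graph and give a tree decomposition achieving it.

Treewidth 2.
Bags: B1 = {1, 2, 3}  B2 = {2, 3, 5}  B3 = {2, 3, 4}
Tree: B1–B2, B2–B3

The largest bag has 3 vertices, giving width 2; this decomposition certifies tw(G) ≤ 2. The edges 1–3–5–2–1 form a cycle, so G is not a tree and its treewidth is at least 2. Combining the bounds, tw(G) = 2.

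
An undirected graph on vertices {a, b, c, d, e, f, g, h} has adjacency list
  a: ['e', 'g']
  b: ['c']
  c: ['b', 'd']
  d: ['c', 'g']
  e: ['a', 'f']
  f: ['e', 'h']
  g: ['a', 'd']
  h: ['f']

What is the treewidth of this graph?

1

A width-1 tree decomposition is:
Bags: B1 = {f, h}  B2 = {e, f}  B3 = {a, e}  B4 = {a, g}  B5 = {d, g}  B6 = {c, d}  B7 = {b, c}
Tree: B1–B2, B2–B3, B3–B4, B4–B5, B5–B6, B6–B7
The largest bag has 2 vertices, giving width 1; this decomposition certifies tw(G) ≤ 1. G has an edge, so its treewidth is at least 1. The upper and lower bounds meet at 1, so that is the treewidth.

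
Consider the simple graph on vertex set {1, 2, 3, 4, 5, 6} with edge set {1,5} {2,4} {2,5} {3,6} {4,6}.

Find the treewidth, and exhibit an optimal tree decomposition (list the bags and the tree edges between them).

Treewidth 1.
One such decomposition:
Bags: B1 = {1, 5}  B2 = {2, 5}  B3 = {2, 4}  B4 = {4, 6}  B5 = {3, 6}
Tree: B1–B2, B2–B3, B3–B4, B4–B5

The largest bag has 2 vertices, giving width 1; this decomposition certifies tw(G) ≤ 1. Any graph with an edge has treewidth ≥ 1, and G has the edge 1–5. Combining the bounds, tw(G) = 1.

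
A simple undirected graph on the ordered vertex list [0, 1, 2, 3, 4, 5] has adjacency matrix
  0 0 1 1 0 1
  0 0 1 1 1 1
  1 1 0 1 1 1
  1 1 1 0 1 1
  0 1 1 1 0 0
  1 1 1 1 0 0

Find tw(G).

3

A width-3 tree decomposition is:
Bags: B1 = {0, 2, 3, 5}  B2 = {1, 2, 3, 5}  B3 = {1, 2, 3, 4}
Tree: B1–B2, B2–B3
The largest bag has 4 vertices, giving width 3; this decomposition certifies tw(G) ≤ 3. Conversely, {0, 2, 3, 5} is a clique of size 4, and the vertices of any clique must share a bag in every tree decomposition; so some bag has ≥ 4 vertices and tw(G) ≥ 3. Hence tw(G) = 3 exactly.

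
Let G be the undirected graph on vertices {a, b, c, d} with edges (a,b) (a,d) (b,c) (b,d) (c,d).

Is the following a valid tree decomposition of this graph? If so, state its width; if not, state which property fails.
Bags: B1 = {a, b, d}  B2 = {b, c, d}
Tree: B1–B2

Yes; width 2.

Every vertex of G appears in some bag (union = {a, b, c, d}); every edge is covered by a bag; and for each vertex v the set of bags containing v is connected in the bag tree. The decomposition is therefore valid. The largest bag has 3 vertices, so the width is 2.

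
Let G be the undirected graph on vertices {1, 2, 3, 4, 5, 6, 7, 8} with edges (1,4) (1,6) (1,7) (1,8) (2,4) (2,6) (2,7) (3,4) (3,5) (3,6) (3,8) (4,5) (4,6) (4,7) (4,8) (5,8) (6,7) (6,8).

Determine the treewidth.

A width-3 tree decomposition is:
Bags: B1 = {1, 4, 6, 7}  B2 = {1, 4, 6, 8}  B3 = {3, 4, 6, 8}  B4 = {3, 4, 5, 8}  B5 = {2, 4, 6, 7}
Tree: B1–B2, B2–B3, B3–B4, B1–B5
The largest bag has 4 vertices, giving width 3; this decomposition certifies tw(G) ≤ 3. Conversely, {3, 4, 5, 8} is a clique of size 4, and the vertices of any clique must share a bag in every tree decomposition; so some bag has ≥ 4 vertices and tw(G) ≥ 3. Hence tw(G) = 3 exactly.

3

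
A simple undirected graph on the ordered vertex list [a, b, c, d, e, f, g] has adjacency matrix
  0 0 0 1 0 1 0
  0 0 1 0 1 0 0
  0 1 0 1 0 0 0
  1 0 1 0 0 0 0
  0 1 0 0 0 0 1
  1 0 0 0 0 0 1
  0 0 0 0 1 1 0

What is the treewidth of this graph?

A width-2 tree decomposition is:
Bags: B1 = {e, f, g}  B2 = {b, e, f}  B3 = {b, c, f}  B4 = {c, d, f}  B5 = {a, d, f}
Tree: B1–B2, B2–B3, B3–B4, B4–B5
Every bag has size at most 3, so the width is 3 − 1 = 2 and tw(G) ≤ 2. The edges f–g–e–b–c–d–a–f form a cycle, so G is not a tree and its treewidth is at least 2. The upper and lower bounds meet at 2, so that is the treewidth.

2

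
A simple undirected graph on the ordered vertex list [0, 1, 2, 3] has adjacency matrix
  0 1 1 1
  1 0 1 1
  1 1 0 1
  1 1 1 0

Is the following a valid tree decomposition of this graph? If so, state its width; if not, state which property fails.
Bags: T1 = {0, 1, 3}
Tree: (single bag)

A tree decomposition must satisfy three properties: every vertex lies in some bag; for every edge, both endpoints lie together in some bag; and for every vertex, the bags containing it form a connected subtree. Here vertex 2 appears in no bag, so the decomposition is invalid.

No — vertex 2 appears in no bag.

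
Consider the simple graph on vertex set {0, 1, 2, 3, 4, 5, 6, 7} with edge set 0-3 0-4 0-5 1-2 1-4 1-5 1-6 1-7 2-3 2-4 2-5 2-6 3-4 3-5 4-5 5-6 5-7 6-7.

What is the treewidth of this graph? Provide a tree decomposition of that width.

The largest bag has 4 vertices, giving width 3; this decomposition certifies tw(G) ≤ 3. Conversely, {0, 3, 4, 5} is a clique of size 4, and the vertices of any clique must share a bag in every tree decomposition; so some bag has ≥ 4 vertices and tw(G) ≥ 3. Hence tw(G) = 3 exactly.

Treewidth 3.
One such decomposition:
Bags: B1 = {1, 2, 5, 6}  B2 = {1, 2, 4, 5}  B3 = {2, 3, 4, 5}  B4 = {1, 5, 6, 7}  B5 = {0, 3, 4, 5}
Tree: B1–B2, B2–B3, B1–B4, B3–B5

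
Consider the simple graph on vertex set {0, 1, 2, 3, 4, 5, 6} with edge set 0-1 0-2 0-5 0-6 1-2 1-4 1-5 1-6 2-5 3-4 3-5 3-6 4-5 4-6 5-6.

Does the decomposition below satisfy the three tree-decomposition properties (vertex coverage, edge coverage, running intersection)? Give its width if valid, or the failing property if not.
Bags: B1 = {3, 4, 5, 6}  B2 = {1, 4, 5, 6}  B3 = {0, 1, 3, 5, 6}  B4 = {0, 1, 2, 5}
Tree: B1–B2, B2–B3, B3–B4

No — bags containing vertex 3 are not connected in the tree.

A tree decomposition must satisfy three properties: every vertex lies in some bag; for every edge, both endpoints lie together in some bag; and for every vertex, the bags containing it form a connected subtree. Here bags containing vertex 3 are not connected in the tree, so the decomposition is invalid.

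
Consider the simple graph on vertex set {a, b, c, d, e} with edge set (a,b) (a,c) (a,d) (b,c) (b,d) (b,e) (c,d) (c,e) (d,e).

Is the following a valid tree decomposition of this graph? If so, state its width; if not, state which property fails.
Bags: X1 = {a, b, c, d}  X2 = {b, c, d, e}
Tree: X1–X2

Yes; width 3.

Every vertex of G appears in some bag (union = {a, b, c, d, e}); every edge is covered by a bag; and for each vertex v the set of bags containing v is connected in the bag tree. The decomposition is therefore valid. The largest bag has 4 vertices, so the width is 3.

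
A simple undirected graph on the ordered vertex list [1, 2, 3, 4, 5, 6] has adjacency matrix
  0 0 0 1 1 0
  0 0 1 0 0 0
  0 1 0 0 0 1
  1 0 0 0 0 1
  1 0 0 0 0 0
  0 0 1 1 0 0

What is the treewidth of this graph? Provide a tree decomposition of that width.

Treewidth 1.
One such decomposition:
Bags: B1 = {2, 3}  B2 = {3, 6}  B3 = {4, 6}  B4 = {1, 4}  B5 = {1, 5}
Tree: B1–B2, B2–B3, B3–B4, B4–B5

Each bag holds 2 vertices, so the decomposition has width 1, which upper-bounds the treewidth. G has an edge, so its treewidth is at least 1. Combining the bounds, tw(G) = 1.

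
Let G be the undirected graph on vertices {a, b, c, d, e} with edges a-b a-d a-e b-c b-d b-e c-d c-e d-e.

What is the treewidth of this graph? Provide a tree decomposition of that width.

Treewidth 3.
Bags: B1 = {b, c, d, e}  B2 = {a, b, d, e}
Tree: B1–B2

The largest bag has 4 vertices, giving width 3; this decomposition certifies tw(G) ≤ 3. For the lower bound, the 4 vertices {b, c, d, e} are pairwise adjacent, and any tree decomposition puts a clique entirely inside one bag — forcing width ≥ 3. The upper and lower bounds meet at 3, so that is the treewidth.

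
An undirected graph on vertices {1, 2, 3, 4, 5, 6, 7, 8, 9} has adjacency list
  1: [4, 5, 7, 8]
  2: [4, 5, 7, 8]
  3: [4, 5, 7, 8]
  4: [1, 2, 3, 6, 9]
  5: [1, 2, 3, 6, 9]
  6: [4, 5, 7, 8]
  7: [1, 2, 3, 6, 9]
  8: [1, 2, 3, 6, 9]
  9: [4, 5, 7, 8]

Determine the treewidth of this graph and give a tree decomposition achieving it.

Treewidth 4.
Bags: B1 = {4, 5, 6, 7, 8}  B2 = {4, 5, 7, 8, 9}  B3 = {1, 4, 5, 7, 8}  B4 = {2, 4, 5, 7, 8}  B5 = {3, 4, 5, 7, 8}
Tree: B1–B2, B2–B3, B3–B4, B4–B5

The largest bag has 5 vertices, giving width 4; this decomposition certifies tw(G) ≤ 4. For the lower bound: the 5 vertex sets {5,6}, {4,9}, {1,8}, {7}, {2} are disjoint, each induces a connected subgraph, and every pair is joined by at least one edge of G. Contracting each set to a single vertex therefore yields K_{5} as a minor, and since treewidth is minor-monotone, tw(G) ≥ tw(K_{5}) = 4. Combining the bounds, tw(G) = 4.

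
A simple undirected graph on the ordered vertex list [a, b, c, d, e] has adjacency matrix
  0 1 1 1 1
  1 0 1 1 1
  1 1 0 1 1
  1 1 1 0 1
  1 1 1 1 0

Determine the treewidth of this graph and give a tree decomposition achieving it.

Treewidth 4.
One optimal decomposition is:
Bags: B1 = {a, b, c, d, e}
Tree: (single bag)

A single bag containing all 5 vertices is trivially a valid decomposition of width 4. Conversely, {a, b, c, d, e} is a clique of size 5, and the vertices of any clique must share a bag in every tree decomposition; so some bag has ≥ 5 vertices and tw(G) ≥ 4. Hence tw(G) = 4 exactly.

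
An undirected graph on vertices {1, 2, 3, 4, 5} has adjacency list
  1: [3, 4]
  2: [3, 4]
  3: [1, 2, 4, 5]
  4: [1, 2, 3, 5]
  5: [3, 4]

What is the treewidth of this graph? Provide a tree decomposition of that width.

Treewidth 2.
One such decomposition:
Bags: B1 = {3, 4, 5}  B2 = {1, 3, 4}  B3 = {2, 3, 4}
Tree: B1–B2, B2–B3

The largest bag has 3 vertices, giving width 2; this decomposition certifies tw(G) ≤ 2. For the lower bound, the 3 vertices {1, 3, 4} are pairwise adjacent, and any tree decomposition puts a clique entirely inside one bag — forcing width ≥ 2. Therefore the treewidth is 2.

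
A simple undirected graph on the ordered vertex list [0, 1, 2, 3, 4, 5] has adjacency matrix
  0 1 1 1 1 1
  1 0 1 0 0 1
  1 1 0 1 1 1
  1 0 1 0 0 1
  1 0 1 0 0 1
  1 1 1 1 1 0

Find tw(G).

A width-3 tree decomposition is:
Bags: B1 = {0, 1, 2, 5}  B2 = {0, 2, 4, 5}  B3 = {0, 2, 3, 5}
Tree: B1–B2, B1–B3
The largest bag has 4 vertices, giving width 3; this decomposition certifies tw(G) ≤ 3. For the lower bound, the 4 vertices {0, 1, 2, 5} are pairwise adjacent, and any tree decomposition puts a clique entirely inside one bag — forcing width ≥ 3. Therefore the treewidth is 3.

3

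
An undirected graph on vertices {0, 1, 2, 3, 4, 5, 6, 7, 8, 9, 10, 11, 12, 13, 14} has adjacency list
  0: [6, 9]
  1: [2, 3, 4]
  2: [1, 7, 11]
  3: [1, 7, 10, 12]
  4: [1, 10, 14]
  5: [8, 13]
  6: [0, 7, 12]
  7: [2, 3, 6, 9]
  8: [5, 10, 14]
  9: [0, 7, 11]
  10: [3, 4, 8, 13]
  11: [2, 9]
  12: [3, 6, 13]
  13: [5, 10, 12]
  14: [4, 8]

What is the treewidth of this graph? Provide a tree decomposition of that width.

Treewidth 3.
Bags: B1 = {4, 5, 8, 14}  B2 = {4, 5, 8, 10}  B3 = {4, 5, 10, 13}  B4 = {1, 4, 10, 13}  B5 = {1, 3, 10, 13}  B6 = {1, 3, 12, 13}  B7 = {1, 2, 3, 12}  B8 = {2, 3, 7, 12}  B9 = {2, 6, 7, 12}  B10 = {2, 6, 7, 11}  B11 = {6, 7, 9, 11}  B12 = {0, 6, 9, 11}
Tree: B1–B2, B2–B3, B3–B4, B4–B5, B5–B6, B6–B7, B7–B8, B8–B9, B9–B10, B10–B11, B11–B12

Every bag has size at most 4, so the width is 4 − 1 = 3 and tw(G) ≤ 3. For the lower bound: the 4 vertex sets {5,8,14}, {4}, {10}, {1,3,12,13} are disjoint, each induces a connected subgraph, and every pair is joined by at least one edge of G. Contracting each set to a single vertex therefore yields K_{4} as a minor, and since treewidth is minor-monotone, tw(G) ≥ tw(K_{4}) = 3. Combining the bounds, tw(G) = 3.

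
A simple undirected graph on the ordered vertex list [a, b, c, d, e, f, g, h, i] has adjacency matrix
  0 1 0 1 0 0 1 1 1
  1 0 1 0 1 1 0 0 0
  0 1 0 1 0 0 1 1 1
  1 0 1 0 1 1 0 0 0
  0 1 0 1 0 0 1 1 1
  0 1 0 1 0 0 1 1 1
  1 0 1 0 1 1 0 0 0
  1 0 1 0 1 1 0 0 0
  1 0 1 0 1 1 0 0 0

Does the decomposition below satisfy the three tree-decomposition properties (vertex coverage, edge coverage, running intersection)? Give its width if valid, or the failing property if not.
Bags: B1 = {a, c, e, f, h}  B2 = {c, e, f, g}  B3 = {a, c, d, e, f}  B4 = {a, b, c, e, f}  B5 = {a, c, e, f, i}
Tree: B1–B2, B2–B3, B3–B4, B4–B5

No — edge (a,g) lies in no bag.

A tree decomposition must satisfy three properties: every vertex lies in some bag; for every edge, both endpoints lie together in some bag; and for every vertex, the bags containing it form a connected subtree. Here edge (a,g) lies in no bag, so the decomposition is invalid.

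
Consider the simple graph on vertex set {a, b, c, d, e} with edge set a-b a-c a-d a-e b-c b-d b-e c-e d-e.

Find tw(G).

A width-3 tree decomposition is:
Bags: B1 = {a, b, c, e}  B2 = {a, b, d, e}
Tree: B1–B2
Every bag has size at most 4, so the width is 4 − 1 = 3 and tw(G) ≤ 3. On the other hand G contains the 4-clique {a, b, d, e}. A clique must lie in a single bag of any decomposition, so no decomposition can have width below 3. The upper and lower bounds meet at 3, so that is the treewidth.

3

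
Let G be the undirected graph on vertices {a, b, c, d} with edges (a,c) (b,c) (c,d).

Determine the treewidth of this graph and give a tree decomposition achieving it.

Each bag holds 2 vertices, so the decomposition has width 1, which upper-bounds the treewidth. G has an edge, so its treewidth is at least 1. Combining the bounds, tw(G) = 1.

Treewidth 1.
One such decomposition:
Bags: B1 = {a, c}  B2 = {c, d}  B3 = {b, c}
Tree: B1–B2, B2–B3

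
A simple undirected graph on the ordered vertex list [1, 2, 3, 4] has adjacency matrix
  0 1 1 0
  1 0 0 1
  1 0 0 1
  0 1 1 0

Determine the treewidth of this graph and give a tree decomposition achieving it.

Every bag has size at most 3, so the width is 3 − 1 = 2 and tw(G) ≤ 2. Since 3–4–2–1–3 is a cycle in G, G is not acyclic. Forests are exactly the graphs of treewidth ≤ 1, so tw(G) ≥ 2. Combining the bounds, tw(G) = 2.

Treewidth 2.
One optimal decomposition is:
Bags: B1 = {2, 3, 4}  B2 = {1, 2, 3}
Tree: B1–B2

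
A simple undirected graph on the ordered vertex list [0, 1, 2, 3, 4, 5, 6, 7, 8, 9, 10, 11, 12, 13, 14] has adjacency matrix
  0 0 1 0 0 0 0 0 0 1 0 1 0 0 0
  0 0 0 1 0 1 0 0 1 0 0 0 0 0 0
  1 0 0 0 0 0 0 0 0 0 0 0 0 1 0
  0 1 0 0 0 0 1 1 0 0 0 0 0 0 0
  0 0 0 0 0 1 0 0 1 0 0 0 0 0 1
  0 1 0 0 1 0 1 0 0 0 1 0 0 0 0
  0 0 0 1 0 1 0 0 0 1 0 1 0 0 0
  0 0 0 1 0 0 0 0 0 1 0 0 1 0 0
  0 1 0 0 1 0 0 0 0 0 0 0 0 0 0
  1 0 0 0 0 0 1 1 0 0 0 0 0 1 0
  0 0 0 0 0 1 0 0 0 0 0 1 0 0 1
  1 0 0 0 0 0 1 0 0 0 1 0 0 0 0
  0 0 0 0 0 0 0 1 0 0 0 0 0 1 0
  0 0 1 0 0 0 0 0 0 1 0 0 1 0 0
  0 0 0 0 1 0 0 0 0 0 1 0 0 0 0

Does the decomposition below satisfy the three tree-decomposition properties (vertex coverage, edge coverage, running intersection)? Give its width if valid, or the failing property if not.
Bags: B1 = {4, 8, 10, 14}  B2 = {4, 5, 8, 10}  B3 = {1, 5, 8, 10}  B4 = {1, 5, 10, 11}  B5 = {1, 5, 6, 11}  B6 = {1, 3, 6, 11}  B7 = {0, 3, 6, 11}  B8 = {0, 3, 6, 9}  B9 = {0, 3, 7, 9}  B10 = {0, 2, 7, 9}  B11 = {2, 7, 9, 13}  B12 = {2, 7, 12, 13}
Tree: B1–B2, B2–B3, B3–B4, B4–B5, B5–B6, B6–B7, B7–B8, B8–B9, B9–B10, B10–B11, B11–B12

Vertex coverage: the bags together contain {0, 1, 2, 3, 4, 5, 6, 7, 8, 9, 10, 11, 12, 13, 14}, the full vertex set. Edge coverage: each edge of G has both endpoints in at least one bag. Running intersection: for every vertex, the bags containing it form a connected subtree. All three properties hold, so this is a valid tree decomposition of width max|bag| − 1 = 3, and hence tw(G) ≤ 3.

Yes; width 3.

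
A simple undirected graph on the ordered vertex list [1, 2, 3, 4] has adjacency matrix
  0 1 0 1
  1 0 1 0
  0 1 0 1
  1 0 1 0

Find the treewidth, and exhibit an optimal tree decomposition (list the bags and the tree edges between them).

Each bag holds 3 vertices, so the decomposition has width 2, which upper-bounds the treewidth. For the lower bound, G contains the cycle 2–3–4–1–2, so G is not a forest; only forests have treewidth ≤ 1, hence tw(G) ≥ 2. The upper and lower bounds meet at 2, so that is the treewidth.

Treewidth 2.
One optimal decomposition is:
Bags: B1 = {2, 3, 4}  B2 = {1, 2, 4}
Tree: B1–B2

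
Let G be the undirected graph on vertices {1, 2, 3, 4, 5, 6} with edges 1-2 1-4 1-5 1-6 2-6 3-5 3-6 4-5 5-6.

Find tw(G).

A width-2 tree decomposition is:
Bags: B1 = {1, 2, 6}  B2 = {1, 5, 6}  B3 = {1, 4, 5}  B4 = {3, 5, 6}
Tree: B1–B2, B2–B3, B2–B4
Every bag has size at most 3, so the width is 3 − 1 = 2 and tw(G) ≤ 2. Conversely, {1, 2, 6} is a clique of size 3, and the vertices of any clique must share a bag in every tree decomposition; so some bag has ≥ 3 vertices and tw(G) ≥ 2. Hence tw(G) = 2 exactly.

2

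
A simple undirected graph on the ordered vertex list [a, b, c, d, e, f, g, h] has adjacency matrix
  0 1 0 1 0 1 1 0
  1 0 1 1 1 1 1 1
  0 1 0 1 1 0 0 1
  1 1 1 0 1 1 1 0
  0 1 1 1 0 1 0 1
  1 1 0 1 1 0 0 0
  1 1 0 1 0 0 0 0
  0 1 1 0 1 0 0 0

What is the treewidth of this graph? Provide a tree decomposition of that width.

Treewidth 3.
Bags: B1 = {b, c, e, h}  B2 = {b, c, d, e}  B3 = {b, d, e, f}  B4 = {a, b, d, f}  B5 = {a, b, d, g}
Tree: B1–B2, B2–B3, B3–B4, B4–B5

The largest bag has 4 vertices, giving width 3; this decomposition certifies tw(G) ≤ 3. On the other hand G contains the 4-clique {a, b, d, g}. A clique must lie in a single bag of any decomposition, so no decomposition can have width below 3. The upper and lower bounds meet at 3, so that is the treewidth.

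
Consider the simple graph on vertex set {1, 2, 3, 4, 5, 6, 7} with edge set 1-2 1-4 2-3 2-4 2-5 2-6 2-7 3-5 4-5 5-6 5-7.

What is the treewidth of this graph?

2

A width-2 tree decomposition is:
Bags: B1 = {1, 2, 4}  B2 = {2, 4, 5}  B3 = {2, 5, 6}  B4 = {2, 3, 5}  B5 = {2, 5, 7}
Tree: B1–B2, B2–B3, B3–B4, B2–B5
Every bag has size at most 3, so the width is 3 − 1 = 2 and tw(G) ≤ 2. On the other hand G contains the 3-clique {1, 2, 4}. A clique must lie in a single bag of any decomposition, so no decomposition can have width below 2. Hence tw(G) = 2 exactly.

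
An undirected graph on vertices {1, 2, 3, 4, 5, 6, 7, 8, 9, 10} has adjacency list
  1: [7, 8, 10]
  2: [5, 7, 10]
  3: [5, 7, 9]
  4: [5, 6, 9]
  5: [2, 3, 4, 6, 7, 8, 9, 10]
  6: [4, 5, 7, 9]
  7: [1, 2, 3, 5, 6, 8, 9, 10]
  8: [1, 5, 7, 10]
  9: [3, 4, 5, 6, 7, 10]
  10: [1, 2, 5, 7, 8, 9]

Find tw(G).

3

A width-3 tree decomposition is:
Bags: B1 = {5, 7, 9, 10}  B2 = {3, 5, 7, 9}  B3 = {2, 5, 7, 10}  B4 = {5, 6, 7, 9}  B5 = {5, 7, 8, 10}  B6 = {1, 7, 8, 10}  B7 = {4, 5, 6, 9}
Tree: B1–B2, B1–B3, B1–B4, B3–B5, B5–B6, B4–B7
Every bag has size at most 4, so the width is 4 − 1 = 3 and tw(G) ≤ 3. For the lower bound, the 4 vertices {1, 7, 8, 10} are pairwise adjacent, and any tree decomposition puts a clique entirely inside one bag — forcing width ≥ 3. The upper and lower bounds meet at 3, so that is the treewidth.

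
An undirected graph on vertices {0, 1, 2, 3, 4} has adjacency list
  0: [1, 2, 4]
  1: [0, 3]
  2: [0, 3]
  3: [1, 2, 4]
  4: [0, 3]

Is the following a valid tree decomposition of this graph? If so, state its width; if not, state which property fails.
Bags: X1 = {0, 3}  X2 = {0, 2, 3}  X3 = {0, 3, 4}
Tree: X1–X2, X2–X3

A tree decomposition must satisfy three properties: every vertex lies in some bag; for every edge, both endpoints lie together in some bag; and for every vertex, the bags containing it form a connected subtree. Here vertex 1 appears in no bag, so the decomposition is invalid.

No — vertex 1 appears in no bag.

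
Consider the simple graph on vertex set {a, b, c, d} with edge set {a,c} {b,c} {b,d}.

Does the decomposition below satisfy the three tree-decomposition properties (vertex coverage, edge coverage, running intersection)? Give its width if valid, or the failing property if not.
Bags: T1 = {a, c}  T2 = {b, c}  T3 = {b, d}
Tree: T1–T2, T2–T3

Yes; width 1.

Checking the three conditions: (i) the bags cover all of {a, b, c, d}; (ii) for each edge, some bag contains both endpoints; (iii) the bags containing any fixed vertex form a subtree. All hold, so the decomposition is valid with width 2 − 1 = 1.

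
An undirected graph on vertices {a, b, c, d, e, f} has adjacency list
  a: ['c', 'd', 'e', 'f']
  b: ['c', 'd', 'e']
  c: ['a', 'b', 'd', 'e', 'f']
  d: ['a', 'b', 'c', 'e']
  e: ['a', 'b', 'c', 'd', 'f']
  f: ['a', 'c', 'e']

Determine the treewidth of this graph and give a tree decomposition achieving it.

Treewidth 3.
One such decomposition:
Bags: B1 = {a, c, e, f}  B2 = {a, c, d, e}  B3 = {b, c, d, e}
Tree: B1–B2, B2–B3

Every bag has size at most 4, so the width is 4 − 1 = 3 and tw(G) ≤ 3. For the lower bound, the 4 vertices {a, c, d, e} are pairwise adjacent, and any tree decomposition puts a clique entirely inside one bag — forcing width ≥ 3. Hence tw(G) = 3 exactly.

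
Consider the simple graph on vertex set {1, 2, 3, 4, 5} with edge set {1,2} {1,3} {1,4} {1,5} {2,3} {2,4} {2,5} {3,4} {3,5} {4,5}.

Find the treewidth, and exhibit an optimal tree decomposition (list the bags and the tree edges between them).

With just one bag of size 5, the width is 5 − 1 = 4, so tw(G) ≤ 4. Conversely, {1, 2, 3, 4, 5} is a clique of size 5, and the vertices of any clique must share a bag in every tree decomposition; so some bag has ≥ 5 vertices and tw(G) ≥ 4. Combining the bounds, tw(G) = 4.

Treewidth 4.
Bags: B1 = {1, 2, 3, 4, 5}
Tree: (single bag)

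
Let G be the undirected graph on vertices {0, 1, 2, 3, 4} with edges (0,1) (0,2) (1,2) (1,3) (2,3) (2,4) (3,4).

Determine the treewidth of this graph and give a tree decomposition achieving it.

The largest bag has 3 vertices, giving width 2; this decomposition certifies tw(G) ≤ 2. Conversely, {0, 1, 2} is a clique of size 3, and the vertices of any clique must share a bag in every tree decomposition; so some bag has ≥ 3 vertices and tw(G) ≥ 2. Therefore the treewidth is 2.

Treewidth 2.
One optimal decomposition is:
Bags: B1 = {1, 2, 3}  B2 = {0, 1, 2}  B3 = {2, 3, 4}
Tree: B1–B2, B1–B3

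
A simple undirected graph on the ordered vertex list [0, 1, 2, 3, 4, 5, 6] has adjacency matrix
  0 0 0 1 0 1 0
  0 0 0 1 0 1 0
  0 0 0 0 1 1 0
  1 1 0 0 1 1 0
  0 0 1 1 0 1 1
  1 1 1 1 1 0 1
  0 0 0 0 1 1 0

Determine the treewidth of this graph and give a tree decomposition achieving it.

Treewidth 2.
One such decomposition:
Bags: B1 = {3, 4, 5}  B2 = {2, 4, 5}  B3 = {4, 5, 6}  B4 = {1, 3, 5}  B5 = {0, 3, 5}
Tree: B1–B2, B1–B3, B1–B4, B1–B5

Each bag holds 3 vertices, so the decomposition has width 2, which upper-bounds the treewidth. Conversely, {2, 4, 5} is a clique of size 3, and the vertices of any clique must share a bag in every tree decomposition; so some bag has ≥ 3 vertices and tw(G) ≥ 2. The upper and lower bounds meet at 2, so that is the treewidth.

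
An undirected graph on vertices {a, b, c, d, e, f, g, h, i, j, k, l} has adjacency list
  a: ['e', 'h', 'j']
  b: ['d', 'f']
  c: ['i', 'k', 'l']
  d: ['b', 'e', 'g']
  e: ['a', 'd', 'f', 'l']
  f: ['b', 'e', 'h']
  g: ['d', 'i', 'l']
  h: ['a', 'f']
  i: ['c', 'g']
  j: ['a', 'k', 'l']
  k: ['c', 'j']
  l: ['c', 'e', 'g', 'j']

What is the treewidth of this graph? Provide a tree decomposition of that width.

Treewidth 3.
One optimal decomposition is:
Bags: B1 = {c, i, j, k}  B2 = {c, i, j, l}  B3 = {g, i, j, l}  B4 = {a, g, j, l}  B5 = {a, e, g, l}  B6 = {a, d, e, g}  B7 = {a, d, e, h}  B8 = {d, e, f, h}  B9 = {b, d, f, h}
Tree: B1–B2, B2–B3, B3–B4, B4–B5, B5–B6, B6–B7, B7–B8, B8–B9

Every bag has size at most 4, so the width is 4 − 1 = 3 and tw(G) ≤ 3. For the lower bound: the 4 vertex sets {c,i,k}, {j}, {l}, {a,d,e,g} are disjoint, each induces a connected subgraph, and every pair is joined by at least one edge of G. Contracting each set to a single vertex therefore yields K_{4} as a minor, and since treewidth is minor-monotone, tw(G) ≥ tw(K_{4}) = 3. Therefore the treewidth is 3.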